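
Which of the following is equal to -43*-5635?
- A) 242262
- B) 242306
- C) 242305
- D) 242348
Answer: C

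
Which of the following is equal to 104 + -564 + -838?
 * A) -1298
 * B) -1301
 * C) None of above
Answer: A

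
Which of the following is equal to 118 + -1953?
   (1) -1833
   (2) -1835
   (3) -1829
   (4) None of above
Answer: 2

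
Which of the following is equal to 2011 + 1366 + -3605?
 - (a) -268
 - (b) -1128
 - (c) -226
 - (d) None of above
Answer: d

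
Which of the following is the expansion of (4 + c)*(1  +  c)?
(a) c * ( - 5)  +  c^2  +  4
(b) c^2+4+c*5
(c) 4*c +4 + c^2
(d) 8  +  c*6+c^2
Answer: b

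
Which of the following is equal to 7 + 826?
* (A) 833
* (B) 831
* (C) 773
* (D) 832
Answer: A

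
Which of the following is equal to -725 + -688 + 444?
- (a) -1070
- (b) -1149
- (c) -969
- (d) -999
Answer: c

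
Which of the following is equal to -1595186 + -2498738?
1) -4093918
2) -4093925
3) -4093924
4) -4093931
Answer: 3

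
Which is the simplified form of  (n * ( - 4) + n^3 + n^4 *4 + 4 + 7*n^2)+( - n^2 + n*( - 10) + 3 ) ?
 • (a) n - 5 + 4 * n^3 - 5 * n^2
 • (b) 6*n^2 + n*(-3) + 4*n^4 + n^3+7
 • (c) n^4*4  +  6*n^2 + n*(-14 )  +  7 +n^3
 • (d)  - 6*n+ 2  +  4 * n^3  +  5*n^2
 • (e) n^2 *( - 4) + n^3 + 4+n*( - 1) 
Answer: c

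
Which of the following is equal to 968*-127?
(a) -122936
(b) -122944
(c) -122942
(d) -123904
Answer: a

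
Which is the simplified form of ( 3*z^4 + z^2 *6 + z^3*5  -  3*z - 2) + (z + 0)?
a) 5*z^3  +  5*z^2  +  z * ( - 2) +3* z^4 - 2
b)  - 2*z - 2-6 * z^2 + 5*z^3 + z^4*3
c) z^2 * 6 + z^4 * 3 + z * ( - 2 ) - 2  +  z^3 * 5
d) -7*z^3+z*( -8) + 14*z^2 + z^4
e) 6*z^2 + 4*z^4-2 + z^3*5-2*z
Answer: c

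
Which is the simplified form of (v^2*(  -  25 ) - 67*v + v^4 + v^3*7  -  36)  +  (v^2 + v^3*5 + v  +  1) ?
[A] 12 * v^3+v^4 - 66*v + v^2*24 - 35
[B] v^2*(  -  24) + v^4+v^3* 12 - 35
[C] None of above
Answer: C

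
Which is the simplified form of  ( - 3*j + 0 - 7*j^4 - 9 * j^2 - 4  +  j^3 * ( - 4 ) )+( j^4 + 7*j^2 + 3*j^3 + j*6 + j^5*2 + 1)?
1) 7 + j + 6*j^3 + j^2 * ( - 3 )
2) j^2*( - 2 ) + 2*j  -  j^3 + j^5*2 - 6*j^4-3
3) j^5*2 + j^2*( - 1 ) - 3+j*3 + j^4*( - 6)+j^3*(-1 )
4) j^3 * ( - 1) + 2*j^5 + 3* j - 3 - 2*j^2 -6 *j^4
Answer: 4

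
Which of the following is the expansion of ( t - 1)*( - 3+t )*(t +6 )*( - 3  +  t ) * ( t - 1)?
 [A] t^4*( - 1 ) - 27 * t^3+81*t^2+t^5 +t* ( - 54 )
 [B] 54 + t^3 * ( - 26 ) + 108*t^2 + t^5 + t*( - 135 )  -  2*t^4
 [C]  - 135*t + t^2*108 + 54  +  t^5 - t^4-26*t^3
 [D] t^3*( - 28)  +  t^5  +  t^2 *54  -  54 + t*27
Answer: B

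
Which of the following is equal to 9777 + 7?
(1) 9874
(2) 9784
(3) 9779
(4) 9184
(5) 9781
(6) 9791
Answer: 2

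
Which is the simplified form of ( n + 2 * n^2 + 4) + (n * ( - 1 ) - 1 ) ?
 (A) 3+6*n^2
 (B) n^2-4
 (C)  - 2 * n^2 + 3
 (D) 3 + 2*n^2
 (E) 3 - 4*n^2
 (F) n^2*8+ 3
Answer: D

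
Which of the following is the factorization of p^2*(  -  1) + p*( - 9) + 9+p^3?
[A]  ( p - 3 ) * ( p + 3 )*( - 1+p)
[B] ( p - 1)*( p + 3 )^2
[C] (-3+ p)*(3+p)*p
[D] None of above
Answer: A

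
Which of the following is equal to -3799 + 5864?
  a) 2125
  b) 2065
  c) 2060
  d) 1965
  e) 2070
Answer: b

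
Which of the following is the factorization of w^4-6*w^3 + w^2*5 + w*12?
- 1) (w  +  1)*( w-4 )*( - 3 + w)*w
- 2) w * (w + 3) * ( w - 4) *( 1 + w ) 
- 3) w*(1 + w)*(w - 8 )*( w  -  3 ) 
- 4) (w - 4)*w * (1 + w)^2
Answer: 1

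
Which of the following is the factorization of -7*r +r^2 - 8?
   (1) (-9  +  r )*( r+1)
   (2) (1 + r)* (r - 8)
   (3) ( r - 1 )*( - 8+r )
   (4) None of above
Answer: 2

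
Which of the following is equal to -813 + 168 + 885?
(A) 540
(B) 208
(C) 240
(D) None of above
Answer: C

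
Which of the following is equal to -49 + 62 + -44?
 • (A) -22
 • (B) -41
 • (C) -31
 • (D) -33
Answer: C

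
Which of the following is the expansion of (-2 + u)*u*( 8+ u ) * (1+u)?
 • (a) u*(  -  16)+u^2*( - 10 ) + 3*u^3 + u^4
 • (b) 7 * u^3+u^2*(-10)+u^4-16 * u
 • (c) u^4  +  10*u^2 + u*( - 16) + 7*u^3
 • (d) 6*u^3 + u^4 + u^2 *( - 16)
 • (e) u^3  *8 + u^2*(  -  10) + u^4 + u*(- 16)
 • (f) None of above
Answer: b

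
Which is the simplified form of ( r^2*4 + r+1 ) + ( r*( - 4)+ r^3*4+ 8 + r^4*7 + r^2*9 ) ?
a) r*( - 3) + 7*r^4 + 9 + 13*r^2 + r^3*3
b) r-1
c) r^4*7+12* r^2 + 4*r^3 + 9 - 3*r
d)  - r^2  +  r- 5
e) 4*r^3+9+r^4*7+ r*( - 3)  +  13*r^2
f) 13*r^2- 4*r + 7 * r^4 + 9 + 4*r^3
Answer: e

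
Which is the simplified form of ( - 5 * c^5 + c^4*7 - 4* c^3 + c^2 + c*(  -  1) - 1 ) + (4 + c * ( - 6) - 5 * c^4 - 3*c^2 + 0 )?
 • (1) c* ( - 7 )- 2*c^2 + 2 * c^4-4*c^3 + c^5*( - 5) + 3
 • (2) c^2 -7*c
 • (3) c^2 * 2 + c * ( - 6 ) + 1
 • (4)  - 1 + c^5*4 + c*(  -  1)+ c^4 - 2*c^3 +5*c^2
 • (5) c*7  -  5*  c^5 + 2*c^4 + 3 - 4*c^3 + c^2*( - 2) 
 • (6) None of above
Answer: 1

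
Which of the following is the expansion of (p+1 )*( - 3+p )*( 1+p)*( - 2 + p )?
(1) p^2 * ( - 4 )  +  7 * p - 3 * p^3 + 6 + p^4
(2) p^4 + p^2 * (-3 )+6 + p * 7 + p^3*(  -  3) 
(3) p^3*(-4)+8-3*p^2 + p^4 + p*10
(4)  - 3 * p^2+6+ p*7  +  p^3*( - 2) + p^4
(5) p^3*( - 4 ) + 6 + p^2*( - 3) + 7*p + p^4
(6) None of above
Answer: 2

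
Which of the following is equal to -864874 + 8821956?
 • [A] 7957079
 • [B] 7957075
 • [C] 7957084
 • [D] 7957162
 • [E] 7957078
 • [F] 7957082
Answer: F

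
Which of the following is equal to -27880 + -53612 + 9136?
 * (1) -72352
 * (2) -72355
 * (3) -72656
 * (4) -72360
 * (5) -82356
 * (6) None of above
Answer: 6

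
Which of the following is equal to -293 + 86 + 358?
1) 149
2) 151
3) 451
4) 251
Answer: 2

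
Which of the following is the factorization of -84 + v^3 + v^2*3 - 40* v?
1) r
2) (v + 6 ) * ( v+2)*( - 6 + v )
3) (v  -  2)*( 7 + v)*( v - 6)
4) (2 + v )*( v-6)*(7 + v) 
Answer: 4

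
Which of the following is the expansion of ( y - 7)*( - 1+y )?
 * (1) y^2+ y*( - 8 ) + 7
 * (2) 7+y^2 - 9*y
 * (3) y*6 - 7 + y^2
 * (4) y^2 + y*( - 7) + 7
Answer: 1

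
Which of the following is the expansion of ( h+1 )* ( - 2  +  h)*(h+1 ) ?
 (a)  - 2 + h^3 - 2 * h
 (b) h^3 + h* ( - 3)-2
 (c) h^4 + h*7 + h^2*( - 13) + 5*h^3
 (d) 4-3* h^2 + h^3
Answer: b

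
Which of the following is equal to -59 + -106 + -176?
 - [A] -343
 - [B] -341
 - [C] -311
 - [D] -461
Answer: B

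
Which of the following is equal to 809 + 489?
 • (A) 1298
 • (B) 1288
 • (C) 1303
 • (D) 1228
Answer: A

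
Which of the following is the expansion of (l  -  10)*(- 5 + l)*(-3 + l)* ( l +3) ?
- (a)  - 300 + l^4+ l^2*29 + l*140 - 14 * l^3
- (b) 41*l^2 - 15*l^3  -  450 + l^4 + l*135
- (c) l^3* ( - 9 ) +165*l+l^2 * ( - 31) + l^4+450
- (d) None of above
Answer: b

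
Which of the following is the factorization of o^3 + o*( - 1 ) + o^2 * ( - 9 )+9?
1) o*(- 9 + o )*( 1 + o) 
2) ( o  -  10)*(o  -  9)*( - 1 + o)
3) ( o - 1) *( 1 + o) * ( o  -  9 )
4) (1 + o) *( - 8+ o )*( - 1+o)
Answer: 3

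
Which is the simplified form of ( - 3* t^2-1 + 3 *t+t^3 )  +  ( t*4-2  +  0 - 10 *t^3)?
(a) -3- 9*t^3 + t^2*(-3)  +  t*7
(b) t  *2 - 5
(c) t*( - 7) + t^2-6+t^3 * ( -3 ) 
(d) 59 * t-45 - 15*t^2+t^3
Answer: a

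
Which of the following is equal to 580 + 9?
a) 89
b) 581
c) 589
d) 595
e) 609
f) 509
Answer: c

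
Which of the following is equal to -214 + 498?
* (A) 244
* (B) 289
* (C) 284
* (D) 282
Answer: C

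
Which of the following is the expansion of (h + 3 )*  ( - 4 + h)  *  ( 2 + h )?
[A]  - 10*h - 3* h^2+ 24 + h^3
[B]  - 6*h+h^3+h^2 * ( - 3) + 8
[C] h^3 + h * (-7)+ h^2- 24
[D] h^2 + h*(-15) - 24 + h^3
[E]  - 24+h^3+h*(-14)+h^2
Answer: E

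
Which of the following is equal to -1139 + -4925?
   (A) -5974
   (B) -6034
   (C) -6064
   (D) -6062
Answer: C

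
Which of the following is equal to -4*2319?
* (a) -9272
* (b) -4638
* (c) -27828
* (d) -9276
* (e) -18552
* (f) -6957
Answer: d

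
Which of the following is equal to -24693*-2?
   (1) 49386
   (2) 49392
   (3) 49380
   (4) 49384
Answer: 1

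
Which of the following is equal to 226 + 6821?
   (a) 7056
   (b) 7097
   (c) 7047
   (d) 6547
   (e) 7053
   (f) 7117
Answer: c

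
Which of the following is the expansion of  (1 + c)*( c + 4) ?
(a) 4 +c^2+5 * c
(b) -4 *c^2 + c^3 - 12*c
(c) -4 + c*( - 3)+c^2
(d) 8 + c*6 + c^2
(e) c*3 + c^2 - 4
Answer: a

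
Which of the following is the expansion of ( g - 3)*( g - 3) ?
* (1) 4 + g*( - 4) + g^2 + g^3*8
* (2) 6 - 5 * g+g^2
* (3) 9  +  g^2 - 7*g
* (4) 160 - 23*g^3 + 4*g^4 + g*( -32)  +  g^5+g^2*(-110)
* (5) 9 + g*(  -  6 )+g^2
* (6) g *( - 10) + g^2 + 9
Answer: 5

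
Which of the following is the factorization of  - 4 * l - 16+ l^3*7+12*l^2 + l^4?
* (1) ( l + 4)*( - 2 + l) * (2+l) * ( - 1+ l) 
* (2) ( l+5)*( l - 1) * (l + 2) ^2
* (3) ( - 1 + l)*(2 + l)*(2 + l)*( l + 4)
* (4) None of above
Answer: 3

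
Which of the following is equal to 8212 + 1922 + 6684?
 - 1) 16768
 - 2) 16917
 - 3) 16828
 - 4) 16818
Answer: 4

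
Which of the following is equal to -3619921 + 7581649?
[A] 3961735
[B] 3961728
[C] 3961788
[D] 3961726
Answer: B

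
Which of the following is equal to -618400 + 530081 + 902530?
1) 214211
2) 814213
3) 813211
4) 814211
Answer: 4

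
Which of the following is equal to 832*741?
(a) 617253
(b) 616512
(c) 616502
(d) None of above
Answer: b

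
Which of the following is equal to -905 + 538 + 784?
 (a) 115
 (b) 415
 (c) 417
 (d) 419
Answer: c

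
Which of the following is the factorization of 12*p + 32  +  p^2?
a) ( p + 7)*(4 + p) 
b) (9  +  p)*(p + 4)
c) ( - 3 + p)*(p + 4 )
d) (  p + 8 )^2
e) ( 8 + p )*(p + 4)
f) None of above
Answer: e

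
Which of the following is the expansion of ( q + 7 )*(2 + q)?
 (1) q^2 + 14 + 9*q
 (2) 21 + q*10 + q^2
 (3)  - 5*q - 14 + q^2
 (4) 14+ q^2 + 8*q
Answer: 1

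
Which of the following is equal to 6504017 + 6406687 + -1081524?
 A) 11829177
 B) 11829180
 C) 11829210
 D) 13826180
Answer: B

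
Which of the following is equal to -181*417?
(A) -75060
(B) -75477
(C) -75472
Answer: B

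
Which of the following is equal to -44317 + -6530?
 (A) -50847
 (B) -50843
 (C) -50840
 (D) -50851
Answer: A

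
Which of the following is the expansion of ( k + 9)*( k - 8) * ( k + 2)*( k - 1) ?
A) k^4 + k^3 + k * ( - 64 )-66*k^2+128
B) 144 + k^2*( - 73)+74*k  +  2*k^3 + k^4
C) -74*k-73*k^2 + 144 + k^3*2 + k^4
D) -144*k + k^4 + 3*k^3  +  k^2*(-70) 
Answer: C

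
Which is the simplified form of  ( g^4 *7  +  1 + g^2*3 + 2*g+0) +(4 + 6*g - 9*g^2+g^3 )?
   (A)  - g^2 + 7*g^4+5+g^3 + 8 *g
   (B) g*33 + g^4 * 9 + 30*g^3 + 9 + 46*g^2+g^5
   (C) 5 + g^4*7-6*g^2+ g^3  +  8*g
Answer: C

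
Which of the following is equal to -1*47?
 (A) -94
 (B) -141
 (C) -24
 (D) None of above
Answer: D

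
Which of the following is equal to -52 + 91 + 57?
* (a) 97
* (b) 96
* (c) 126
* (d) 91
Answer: b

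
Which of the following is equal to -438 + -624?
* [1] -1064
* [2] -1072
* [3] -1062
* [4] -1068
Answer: 3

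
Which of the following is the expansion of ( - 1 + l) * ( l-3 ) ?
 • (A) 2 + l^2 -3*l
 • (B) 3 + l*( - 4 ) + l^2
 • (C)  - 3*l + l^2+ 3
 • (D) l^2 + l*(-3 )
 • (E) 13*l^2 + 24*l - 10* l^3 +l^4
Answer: B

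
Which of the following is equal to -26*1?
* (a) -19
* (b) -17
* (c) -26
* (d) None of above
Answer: c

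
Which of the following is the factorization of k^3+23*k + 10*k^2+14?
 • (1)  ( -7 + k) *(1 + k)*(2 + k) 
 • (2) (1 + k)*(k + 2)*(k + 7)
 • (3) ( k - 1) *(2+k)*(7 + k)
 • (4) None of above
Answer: 2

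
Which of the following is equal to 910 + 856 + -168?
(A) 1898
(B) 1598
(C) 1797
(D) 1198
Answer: B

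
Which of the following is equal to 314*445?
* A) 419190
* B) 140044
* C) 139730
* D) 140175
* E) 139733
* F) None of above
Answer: C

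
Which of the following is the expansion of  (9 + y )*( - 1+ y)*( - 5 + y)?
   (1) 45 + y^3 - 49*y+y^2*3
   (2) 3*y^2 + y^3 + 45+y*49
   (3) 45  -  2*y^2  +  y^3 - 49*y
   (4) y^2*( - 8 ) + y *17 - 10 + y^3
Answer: 1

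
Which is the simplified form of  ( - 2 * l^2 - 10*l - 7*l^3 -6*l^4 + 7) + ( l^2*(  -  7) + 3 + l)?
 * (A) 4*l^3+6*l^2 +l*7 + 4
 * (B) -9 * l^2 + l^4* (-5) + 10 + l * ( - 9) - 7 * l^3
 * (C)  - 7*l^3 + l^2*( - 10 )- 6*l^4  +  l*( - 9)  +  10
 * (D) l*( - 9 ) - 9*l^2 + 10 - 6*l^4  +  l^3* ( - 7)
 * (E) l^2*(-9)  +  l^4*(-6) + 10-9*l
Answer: D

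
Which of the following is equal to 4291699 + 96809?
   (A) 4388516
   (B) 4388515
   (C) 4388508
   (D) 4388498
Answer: C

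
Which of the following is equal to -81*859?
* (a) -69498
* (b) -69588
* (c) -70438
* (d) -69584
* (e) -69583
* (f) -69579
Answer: f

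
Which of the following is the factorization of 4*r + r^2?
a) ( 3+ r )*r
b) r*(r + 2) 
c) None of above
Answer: c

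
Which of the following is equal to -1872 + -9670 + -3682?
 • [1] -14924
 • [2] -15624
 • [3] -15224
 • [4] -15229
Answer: 3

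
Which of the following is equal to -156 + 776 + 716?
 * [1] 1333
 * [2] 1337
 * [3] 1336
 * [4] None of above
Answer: 3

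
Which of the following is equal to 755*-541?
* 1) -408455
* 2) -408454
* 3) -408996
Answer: 1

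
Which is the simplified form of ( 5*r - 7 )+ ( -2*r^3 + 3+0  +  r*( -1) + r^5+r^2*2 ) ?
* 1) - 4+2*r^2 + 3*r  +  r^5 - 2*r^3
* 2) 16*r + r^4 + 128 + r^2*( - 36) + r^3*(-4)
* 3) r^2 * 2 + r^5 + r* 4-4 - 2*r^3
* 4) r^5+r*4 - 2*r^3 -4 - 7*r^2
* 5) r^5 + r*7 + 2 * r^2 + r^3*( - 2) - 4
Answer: 3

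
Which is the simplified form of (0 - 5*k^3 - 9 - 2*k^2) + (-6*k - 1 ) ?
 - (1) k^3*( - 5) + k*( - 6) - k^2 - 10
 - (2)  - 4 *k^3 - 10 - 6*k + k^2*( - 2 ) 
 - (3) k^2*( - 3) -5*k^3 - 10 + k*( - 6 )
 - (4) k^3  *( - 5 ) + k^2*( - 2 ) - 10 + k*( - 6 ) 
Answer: 4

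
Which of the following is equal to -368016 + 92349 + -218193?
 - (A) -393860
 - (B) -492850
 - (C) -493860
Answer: C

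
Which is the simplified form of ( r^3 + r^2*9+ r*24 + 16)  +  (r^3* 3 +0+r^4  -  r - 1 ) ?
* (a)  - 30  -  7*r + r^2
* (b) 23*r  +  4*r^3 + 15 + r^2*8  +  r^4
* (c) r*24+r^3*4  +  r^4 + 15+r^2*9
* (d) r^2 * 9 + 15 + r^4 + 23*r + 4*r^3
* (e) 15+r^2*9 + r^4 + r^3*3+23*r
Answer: d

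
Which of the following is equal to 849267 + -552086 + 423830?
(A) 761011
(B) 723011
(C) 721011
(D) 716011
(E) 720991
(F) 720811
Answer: C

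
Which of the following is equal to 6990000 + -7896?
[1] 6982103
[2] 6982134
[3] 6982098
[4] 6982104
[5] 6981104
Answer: 4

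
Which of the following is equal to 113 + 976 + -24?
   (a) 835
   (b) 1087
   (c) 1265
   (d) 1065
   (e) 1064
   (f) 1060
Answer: d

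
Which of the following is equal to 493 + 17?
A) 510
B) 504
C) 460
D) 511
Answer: A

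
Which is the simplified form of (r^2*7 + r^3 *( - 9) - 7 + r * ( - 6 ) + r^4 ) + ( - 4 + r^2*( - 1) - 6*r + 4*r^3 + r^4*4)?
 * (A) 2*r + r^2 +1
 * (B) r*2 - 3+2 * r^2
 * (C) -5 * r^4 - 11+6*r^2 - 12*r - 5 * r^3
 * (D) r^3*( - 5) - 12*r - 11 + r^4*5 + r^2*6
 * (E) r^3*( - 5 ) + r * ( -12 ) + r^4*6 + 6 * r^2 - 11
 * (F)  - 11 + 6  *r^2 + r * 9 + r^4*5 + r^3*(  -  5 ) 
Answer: D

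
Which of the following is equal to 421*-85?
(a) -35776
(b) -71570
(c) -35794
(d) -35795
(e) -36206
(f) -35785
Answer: f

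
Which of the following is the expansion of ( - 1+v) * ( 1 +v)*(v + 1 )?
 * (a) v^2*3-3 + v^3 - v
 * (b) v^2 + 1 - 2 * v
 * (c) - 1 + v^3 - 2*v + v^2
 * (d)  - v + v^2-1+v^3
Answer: d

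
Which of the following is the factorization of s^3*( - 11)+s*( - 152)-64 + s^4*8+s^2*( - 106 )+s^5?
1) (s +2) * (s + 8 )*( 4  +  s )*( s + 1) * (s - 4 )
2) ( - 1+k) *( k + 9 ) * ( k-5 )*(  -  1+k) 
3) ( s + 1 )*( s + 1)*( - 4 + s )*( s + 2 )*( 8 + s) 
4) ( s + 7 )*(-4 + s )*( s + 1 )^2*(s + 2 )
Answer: 3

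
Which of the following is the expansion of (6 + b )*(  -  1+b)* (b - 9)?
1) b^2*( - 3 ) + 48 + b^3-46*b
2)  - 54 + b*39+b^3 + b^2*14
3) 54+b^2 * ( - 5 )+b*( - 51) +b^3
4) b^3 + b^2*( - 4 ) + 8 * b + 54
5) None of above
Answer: 5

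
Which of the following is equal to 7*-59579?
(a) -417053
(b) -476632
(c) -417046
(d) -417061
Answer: a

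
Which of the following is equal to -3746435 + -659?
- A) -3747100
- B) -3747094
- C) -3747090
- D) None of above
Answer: B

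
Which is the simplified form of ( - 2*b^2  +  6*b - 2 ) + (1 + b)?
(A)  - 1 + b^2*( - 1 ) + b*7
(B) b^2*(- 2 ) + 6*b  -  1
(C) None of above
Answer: C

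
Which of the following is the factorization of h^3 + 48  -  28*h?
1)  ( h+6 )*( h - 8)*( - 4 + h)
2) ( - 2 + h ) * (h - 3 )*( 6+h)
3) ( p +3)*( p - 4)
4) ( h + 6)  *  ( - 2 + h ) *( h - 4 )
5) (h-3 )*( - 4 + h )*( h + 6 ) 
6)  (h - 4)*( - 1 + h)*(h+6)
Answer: 4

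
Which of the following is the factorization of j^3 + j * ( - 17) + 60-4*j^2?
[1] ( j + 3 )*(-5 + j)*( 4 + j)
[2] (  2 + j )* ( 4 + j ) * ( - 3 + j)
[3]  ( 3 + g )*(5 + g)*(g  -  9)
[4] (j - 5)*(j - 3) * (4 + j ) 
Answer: 4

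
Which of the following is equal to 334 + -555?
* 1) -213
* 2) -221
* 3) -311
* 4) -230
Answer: 2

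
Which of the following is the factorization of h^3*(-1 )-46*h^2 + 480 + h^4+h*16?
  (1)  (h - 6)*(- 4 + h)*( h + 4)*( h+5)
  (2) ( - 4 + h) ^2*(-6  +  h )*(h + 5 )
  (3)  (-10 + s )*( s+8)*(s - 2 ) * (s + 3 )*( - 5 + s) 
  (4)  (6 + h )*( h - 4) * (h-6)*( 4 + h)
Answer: 1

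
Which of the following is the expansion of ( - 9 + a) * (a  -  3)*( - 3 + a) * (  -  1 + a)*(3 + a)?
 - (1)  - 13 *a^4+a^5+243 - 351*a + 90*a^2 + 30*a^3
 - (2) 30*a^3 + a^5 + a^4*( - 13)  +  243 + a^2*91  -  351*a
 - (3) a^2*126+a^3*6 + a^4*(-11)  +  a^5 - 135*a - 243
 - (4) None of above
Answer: 1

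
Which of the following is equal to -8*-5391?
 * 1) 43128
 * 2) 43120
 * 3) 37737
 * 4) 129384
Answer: 1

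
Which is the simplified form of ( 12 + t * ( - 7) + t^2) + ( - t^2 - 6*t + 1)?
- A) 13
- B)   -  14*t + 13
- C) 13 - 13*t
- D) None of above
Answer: C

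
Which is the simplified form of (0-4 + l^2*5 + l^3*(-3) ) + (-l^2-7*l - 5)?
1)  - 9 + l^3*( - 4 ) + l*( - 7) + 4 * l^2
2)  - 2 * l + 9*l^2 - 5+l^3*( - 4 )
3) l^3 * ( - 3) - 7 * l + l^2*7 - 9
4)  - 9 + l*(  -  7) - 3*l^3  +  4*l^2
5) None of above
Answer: 4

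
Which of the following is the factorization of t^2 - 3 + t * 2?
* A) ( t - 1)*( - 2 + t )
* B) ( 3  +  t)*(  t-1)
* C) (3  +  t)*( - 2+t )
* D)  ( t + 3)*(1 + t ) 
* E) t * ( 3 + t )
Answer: B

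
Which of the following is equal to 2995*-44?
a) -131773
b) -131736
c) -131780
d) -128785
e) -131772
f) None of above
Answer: c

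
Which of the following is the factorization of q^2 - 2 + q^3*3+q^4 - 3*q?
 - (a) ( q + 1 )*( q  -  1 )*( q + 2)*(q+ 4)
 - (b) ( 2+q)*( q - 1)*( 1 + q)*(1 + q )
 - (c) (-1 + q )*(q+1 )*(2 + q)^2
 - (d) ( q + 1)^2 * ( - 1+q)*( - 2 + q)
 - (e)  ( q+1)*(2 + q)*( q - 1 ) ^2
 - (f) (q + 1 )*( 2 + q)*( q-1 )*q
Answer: b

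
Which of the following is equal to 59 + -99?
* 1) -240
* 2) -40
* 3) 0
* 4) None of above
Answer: 2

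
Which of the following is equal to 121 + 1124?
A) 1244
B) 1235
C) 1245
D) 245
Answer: C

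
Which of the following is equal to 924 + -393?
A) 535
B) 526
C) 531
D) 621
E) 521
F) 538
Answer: C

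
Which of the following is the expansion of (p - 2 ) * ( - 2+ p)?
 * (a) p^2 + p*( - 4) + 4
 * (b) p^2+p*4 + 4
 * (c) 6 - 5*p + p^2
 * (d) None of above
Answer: a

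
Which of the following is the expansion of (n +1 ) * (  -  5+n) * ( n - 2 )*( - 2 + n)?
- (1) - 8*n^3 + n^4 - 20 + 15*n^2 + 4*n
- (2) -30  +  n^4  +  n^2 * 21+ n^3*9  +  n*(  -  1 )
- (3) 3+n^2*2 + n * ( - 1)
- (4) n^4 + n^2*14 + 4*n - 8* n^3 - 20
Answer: 1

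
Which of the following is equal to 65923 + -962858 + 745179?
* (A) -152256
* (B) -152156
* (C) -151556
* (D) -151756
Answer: D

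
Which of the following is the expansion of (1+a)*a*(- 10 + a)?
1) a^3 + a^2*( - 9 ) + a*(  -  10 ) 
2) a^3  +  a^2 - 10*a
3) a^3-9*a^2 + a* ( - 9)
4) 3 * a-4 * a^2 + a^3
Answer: 1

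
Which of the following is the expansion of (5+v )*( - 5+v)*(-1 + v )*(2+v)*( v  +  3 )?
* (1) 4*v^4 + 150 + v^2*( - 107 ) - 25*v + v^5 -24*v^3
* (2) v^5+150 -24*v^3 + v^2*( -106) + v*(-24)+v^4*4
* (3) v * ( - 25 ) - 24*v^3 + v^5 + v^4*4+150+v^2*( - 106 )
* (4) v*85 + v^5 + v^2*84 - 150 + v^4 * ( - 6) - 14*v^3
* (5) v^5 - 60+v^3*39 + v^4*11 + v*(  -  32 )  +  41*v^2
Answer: 3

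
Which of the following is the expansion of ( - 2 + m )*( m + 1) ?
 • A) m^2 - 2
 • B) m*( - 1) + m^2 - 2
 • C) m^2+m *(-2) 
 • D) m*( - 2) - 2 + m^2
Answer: B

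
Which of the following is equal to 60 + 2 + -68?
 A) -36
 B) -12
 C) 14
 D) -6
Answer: D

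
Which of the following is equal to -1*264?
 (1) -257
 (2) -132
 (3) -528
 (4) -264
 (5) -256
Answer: 4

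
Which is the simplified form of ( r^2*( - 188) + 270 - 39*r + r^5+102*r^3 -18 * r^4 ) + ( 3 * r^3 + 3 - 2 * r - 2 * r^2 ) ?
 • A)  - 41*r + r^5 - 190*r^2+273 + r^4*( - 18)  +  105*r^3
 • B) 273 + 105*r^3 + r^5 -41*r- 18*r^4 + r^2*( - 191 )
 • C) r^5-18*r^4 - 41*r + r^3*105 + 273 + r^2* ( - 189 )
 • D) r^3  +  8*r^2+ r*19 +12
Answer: A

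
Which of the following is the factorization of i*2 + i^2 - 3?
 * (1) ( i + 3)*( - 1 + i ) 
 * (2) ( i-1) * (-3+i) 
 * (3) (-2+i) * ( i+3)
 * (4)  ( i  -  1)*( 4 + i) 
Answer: 1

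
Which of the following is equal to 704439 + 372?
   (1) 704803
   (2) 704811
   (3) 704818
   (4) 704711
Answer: 2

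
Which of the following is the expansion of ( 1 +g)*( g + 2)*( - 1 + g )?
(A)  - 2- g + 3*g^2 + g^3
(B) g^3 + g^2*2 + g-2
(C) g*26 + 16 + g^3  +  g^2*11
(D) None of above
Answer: D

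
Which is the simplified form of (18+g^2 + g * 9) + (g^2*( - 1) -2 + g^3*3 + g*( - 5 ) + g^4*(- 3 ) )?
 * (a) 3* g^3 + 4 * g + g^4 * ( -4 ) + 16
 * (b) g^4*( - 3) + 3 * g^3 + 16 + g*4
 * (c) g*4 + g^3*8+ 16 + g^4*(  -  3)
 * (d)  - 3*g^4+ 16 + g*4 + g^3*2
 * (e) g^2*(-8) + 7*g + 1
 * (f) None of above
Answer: b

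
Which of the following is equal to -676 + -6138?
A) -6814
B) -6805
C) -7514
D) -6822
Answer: A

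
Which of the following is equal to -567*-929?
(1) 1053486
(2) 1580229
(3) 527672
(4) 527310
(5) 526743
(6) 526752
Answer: 5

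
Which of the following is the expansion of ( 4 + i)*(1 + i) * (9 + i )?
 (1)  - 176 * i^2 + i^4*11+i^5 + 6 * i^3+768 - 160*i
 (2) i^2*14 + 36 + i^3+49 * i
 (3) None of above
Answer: 2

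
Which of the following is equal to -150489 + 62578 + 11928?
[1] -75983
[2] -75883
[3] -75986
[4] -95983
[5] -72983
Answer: 1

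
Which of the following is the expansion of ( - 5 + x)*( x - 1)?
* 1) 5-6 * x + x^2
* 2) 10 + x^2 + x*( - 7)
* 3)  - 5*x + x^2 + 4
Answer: 1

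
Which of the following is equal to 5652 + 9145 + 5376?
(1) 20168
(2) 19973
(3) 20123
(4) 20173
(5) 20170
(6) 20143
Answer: 4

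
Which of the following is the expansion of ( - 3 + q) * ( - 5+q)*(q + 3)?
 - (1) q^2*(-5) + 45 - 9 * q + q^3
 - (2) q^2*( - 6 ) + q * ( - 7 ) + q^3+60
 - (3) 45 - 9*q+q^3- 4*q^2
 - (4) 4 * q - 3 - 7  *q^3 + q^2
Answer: 1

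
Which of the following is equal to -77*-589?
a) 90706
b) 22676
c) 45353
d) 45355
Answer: c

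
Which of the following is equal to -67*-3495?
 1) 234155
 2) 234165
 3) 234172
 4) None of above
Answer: 2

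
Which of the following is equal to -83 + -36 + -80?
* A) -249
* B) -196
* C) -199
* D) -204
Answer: C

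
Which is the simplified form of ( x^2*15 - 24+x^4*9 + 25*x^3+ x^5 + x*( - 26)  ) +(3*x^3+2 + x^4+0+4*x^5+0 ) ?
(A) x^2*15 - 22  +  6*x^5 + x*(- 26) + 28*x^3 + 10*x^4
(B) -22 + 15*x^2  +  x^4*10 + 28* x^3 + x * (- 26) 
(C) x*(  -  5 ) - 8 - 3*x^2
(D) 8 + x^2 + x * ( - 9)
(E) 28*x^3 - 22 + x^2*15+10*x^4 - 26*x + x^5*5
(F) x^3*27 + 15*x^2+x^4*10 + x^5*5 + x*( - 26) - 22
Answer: E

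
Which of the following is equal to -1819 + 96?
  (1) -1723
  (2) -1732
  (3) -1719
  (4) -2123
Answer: 1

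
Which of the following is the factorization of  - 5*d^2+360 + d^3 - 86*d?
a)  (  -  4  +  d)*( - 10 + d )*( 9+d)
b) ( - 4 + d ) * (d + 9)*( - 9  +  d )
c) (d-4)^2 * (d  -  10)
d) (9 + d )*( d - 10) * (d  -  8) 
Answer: a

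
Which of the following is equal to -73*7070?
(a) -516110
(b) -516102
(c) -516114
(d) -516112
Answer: a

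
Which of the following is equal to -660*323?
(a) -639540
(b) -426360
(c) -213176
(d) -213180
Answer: d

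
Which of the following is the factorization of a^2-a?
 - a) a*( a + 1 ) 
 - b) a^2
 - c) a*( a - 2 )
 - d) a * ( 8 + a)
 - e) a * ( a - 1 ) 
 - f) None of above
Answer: e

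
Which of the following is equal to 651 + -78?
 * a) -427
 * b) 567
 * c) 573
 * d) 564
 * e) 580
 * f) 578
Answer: c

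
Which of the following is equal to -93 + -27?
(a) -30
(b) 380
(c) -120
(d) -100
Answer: c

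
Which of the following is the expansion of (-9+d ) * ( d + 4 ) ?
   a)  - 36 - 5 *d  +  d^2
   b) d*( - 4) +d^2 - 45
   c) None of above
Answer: a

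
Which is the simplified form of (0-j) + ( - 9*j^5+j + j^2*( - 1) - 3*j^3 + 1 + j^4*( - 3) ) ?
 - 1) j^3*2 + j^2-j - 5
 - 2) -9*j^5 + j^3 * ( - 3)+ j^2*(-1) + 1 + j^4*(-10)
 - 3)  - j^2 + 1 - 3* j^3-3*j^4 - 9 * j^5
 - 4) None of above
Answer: 3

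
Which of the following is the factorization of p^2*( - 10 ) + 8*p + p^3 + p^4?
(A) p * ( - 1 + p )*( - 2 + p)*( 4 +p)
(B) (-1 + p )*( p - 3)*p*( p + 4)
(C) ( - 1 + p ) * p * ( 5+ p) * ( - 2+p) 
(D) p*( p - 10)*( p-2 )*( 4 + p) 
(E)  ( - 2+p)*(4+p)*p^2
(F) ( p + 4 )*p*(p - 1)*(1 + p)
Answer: A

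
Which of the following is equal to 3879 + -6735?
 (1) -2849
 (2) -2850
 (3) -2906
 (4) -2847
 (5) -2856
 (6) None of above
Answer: 5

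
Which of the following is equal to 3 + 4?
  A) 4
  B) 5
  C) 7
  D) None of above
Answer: C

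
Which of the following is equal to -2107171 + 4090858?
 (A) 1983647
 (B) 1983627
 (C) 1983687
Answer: C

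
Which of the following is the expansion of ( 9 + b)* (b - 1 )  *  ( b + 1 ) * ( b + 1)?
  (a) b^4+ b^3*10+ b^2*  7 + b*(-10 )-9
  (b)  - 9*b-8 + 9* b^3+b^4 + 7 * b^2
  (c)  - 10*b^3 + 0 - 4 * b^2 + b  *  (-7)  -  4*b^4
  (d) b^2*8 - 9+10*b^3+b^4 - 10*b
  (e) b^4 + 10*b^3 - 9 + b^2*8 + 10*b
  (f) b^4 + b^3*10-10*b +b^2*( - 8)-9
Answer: d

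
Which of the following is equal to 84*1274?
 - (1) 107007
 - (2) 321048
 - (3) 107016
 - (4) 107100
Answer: 3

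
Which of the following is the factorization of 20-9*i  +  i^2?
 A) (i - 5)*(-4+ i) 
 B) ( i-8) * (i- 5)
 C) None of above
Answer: A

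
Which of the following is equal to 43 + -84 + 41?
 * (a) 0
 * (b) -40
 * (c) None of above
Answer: a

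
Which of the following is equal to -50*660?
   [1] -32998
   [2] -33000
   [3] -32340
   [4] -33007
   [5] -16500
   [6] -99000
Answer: 2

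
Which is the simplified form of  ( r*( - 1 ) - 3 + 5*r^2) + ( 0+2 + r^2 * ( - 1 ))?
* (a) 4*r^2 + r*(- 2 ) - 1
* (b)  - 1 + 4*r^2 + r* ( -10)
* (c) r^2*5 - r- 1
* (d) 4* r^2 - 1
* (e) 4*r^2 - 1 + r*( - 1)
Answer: e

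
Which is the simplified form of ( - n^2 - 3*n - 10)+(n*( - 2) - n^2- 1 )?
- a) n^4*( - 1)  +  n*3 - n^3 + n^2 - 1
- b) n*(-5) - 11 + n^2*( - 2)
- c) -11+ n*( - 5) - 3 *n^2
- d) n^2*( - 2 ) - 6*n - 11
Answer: b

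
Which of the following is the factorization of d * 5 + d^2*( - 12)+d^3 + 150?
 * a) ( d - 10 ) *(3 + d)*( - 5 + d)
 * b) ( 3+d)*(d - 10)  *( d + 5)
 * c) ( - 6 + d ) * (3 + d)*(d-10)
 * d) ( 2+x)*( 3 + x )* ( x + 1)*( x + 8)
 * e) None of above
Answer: a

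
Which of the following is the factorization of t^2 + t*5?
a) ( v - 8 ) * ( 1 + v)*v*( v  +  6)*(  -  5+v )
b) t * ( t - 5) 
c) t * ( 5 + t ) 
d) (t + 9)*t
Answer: c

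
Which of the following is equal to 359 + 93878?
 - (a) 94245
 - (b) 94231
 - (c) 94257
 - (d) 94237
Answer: d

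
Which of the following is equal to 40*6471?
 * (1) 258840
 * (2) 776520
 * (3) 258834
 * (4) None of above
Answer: 1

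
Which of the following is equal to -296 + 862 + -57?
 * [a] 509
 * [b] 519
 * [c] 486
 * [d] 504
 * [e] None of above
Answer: a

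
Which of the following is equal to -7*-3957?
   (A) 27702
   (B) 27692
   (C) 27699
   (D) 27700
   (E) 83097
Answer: C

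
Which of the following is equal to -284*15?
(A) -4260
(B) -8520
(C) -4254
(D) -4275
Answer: A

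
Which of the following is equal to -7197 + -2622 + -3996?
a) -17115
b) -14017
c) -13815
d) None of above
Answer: c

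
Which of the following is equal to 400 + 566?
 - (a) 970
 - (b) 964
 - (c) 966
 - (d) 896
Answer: c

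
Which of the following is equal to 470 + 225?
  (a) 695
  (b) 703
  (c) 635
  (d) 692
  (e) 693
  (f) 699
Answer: a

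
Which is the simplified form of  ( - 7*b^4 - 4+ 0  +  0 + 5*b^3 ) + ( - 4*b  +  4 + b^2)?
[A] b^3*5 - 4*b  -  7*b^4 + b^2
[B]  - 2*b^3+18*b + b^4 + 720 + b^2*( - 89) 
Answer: A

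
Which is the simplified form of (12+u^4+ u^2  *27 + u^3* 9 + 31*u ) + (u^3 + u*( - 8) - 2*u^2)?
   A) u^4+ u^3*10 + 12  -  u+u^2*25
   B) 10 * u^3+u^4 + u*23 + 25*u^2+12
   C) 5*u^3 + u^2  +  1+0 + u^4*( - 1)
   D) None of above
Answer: B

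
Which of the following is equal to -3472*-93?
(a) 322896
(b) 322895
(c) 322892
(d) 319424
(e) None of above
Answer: a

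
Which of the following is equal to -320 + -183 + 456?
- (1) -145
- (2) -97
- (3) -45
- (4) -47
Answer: 4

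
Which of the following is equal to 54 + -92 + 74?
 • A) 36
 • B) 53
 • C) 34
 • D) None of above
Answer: A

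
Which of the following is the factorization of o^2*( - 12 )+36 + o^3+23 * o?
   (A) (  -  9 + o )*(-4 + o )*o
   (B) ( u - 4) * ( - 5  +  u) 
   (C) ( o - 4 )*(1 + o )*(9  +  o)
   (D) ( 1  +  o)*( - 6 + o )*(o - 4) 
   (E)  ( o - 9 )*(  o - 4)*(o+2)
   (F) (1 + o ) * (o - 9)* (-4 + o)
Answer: F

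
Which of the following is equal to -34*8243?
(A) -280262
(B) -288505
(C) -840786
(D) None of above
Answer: A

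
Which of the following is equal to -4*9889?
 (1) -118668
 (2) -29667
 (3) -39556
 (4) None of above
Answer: 3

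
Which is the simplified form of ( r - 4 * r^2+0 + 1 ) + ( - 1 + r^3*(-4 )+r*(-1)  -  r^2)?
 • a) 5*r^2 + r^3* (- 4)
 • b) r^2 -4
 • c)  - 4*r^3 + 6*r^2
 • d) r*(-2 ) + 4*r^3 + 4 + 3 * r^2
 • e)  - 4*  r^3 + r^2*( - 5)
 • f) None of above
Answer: e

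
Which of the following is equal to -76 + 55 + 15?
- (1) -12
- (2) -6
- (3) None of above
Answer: 2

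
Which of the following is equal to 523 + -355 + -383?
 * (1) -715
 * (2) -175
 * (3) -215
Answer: 3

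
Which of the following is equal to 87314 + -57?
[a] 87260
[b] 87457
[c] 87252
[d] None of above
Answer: d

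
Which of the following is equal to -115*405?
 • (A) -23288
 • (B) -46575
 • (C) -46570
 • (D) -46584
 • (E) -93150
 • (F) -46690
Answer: B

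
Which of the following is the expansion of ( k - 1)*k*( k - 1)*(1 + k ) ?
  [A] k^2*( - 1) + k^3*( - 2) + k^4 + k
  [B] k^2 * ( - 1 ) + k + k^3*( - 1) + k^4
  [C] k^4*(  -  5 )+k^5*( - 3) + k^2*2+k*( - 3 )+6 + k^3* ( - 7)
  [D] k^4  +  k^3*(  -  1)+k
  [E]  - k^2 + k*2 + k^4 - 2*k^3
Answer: B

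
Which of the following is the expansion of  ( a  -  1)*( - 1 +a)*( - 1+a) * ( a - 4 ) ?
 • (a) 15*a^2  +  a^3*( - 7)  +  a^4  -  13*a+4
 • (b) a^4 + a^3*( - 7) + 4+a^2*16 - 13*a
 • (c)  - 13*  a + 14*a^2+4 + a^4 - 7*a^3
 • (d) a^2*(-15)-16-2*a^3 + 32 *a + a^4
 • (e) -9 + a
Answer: a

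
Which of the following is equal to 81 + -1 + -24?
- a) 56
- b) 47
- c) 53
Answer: a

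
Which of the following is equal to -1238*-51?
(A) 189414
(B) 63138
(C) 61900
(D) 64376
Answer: B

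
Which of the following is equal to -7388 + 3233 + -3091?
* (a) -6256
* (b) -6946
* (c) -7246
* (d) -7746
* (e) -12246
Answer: c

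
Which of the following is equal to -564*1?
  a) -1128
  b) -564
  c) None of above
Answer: b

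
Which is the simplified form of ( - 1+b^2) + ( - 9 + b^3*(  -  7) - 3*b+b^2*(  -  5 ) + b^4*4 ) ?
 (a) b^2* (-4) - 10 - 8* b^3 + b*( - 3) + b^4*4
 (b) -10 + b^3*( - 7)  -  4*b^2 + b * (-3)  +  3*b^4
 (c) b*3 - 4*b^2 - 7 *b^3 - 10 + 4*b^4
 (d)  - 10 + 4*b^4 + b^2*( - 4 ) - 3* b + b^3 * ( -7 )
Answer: d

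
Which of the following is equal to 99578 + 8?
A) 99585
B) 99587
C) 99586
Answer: C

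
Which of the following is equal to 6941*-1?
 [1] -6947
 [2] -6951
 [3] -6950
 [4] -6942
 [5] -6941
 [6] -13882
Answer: 5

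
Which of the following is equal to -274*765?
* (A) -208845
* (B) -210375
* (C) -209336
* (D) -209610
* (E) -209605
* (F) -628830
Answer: D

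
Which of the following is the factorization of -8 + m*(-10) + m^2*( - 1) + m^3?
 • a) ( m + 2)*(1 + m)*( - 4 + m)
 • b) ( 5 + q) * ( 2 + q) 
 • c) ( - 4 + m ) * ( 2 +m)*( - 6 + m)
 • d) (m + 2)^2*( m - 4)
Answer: a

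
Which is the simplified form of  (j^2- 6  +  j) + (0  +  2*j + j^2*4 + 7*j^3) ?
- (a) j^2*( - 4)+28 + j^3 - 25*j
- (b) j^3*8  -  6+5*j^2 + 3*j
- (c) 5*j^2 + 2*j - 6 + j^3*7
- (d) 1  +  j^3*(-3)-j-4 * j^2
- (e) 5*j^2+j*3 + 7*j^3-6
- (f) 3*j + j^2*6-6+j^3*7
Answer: e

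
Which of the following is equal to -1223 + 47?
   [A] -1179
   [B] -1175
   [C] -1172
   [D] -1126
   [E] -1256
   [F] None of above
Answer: F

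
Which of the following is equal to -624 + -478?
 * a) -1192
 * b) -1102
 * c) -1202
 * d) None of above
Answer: b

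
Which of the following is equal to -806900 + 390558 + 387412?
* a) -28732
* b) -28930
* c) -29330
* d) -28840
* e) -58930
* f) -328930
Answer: b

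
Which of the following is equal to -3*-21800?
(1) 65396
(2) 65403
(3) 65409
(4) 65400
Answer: 4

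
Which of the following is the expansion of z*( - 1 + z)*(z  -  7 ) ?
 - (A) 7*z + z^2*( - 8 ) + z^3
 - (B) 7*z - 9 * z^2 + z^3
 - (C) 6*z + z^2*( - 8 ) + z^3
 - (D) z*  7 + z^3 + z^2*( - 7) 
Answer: A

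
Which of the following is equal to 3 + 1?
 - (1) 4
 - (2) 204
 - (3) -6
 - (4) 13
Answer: 1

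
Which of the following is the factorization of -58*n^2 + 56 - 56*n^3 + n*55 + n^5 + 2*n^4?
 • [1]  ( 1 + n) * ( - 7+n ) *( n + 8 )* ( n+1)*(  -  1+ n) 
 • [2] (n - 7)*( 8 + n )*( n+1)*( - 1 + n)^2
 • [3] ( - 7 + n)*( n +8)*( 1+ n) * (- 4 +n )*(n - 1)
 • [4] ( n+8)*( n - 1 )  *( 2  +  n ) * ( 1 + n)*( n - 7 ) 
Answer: 1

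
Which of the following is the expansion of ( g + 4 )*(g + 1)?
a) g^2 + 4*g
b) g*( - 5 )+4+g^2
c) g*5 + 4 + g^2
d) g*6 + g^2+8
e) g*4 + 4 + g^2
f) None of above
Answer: c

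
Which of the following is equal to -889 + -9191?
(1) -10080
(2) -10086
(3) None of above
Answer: 1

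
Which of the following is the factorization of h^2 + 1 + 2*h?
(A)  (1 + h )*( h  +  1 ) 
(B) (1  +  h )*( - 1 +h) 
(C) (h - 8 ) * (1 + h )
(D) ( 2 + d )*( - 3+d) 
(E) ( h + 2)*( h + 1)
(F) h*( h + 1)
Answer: A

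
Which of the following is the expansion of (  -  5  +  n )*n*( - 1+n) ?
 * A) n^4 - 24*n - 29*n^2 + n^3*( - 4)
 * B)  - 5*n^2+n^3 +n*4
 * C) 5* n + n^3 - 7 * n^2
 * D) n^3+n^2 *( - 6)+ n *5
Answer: D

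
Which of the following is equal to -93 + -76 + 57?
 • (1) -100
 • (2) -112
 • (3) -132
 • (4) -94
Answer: 2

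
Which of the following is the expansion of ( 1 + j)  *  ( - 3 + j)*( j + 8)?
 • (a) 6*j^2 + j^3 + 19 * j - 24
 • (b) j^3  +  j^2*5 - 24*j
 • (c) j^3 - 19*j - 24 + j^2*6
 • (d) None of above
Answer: c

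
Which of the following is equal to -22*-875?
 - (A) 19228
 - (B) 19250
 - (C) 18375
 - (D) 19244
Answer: B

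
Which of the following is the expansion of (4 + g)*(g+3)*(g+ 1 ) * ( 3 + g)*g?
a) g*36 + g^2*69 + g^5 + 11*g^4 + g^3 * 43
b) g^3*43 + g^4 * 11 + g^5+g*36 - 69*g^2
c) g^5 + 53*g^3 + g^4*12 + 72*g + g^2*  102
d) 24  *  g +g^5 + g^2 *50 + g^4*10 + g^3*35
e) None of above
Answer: a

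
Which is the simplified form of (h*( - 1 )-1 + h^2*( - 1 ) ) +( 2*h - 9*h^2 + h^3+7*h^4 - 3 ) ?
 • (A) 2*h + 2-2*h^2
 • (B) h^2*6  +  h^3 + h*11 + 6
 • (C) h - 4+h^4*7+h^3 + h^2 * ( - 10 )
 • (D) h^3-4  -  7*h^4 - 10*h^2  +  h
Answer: C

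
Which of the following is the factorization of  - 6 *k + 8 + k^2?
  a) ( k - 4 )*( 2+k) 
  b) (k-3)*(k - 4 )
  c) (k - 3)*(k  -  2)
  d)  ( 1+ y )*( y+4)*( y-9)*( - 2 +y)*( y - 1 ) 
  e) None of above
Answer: e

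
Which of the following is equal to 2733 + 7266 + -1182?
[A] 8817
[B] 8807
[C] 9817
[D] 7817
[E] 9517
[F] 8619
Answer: A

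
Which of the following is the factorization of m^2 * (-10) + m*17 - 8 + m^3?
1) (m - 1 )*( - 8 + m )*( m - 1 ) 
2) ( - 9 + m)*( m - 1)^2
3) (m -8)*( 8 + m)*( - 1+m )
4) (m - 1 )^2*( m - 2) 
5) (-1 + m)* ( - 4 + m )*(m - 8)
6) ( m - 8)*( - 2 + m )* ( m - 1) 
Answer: 1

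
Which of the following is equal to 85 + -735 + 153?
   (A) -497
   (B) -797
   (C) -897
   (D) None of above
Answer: A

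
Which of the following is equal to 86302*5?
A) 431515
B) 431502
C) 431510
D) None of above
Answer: C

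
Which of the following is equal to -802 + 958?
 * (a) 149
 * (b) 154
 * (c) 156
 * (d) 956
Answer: c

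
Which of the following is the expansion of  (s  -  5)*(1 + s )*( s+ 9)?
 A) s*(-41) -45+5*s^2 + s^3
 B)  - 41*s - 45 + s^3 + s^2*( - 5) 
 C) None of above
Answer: A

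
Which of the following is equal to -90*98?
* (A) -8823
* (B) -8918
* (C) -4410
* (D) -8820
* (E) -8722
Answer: D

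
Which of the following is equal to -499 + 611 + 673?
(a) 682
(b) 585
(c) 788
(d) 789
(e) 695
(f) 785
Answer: f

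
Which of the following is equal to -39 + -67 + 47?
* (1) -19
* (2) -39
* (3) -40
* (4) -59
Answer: 4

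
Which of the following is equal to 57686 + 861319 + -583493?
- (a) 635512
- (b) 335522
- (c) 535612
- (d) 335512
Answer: d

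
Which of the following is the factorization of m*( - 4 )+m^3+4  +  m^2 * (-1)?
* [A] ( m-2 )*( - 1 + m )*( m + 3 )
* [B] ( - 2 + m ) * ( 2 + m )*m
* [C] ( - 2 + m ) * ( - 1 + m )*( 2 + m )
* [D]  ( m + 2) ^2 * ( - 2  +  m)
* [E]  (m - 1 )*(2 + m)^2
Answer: C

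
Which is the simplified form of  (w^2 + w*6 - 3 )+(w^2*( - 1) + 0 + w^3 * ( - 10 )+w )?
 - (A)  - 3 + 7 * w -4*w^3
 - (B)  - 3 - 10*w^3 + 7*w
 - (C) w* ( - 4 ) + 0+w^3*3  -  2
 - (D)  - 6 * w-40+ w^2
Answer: B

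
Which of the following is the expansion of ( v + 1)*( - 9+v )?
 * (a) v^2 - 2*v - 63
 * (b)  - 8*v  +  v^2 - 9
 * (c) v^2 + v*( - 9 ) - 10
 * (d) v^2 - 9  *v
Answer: b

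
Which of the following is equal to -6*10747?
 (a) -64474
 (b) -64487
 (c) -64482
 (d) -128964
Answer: c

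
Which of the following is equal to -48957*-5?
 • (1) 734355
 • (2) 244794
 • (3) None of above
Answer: 3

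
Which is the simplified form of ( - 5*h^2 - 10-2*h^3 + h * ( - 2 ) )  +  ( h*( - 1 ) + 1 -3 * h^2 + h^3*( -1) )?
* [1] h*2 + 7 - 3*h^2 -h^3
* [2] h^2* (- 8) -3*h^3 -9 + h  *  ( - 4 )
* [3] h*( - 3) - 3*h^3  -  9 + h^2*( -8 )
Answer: 3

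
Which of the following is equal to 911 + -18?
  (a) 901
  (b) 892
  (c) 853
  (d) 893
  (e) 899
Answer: d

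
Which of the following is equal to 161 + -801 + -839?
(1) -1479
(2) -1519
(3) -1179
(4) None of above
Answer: 1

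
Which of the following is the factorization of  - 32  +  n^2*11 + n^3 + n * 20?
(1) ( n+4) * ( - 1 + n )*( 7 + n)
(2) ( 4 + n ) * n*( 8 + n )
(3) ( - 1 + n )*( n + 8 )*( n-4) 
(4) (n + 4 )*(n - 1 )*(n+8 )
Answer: 4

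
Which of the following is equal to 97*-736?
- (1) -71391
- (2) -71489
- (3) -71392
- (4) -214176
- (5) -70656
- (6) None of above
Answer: 3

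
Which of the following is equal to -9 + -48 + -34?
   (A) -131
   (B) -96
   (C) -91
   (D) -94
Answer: C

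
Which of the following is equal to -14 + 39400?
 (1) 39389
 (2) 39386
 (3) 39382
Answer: 2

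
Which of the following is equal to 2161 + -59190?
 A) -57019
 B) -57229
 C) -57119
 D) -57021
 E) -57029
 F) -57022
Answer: E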